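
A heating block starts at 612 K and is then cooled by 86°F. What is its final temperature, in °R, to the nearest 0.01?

Initial temperature in Celsius: 612 - 273.15 = 338.8500°C.
The 86°F change is an interval, so only the factor 5/9 applies: -86 × 5/9 = -47.7778°C.
Final Celsius temperature: 338.8500 - 47.7778 = 291.0722°C.
In Rankine: 291.0722 × 1.8 + 491.67 = 1015.60°R.

1015.60°R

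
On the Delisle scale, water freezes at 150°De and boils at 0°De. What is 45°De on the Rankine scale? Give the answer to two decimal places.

Linear interpolation between the fixed points: C = (45 - 150) × 100 / (0 - 150) = 70.0000°C.
Then 70.0000 × 1.8 + 491.67 = 617.67°R.

617.67°R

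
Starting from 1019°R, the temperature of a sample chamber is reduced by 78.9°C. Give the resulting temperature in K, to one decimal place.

Initial temperature in Celsius: (1019 - 491.67) × 5/9 = 292.9611°C.
Final Celsius temperature: 292.9611 - 78.9000 = 214.0611°C.
In kelvin: 214.0611 + 273.15 = 487.2 K.

487.2 K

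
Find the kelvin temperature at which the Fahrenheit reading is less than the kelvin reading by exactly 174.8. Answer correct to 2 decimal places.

356.09 K

Let K be the kelvin reading. The Fahrenheit reading is F = 1.8·K - 459.67.
Require F - K = -174.8: (0.8)·K - 459.67 = -174.8.
K = (-174.8 + 459.67) / (0.8) = 356.09.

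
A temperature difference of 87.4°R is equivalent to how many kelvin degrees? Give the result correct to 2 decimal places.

For a temperature interval the offset drops out; only the factor 5/9 applies.
87.4 × 5/9 = 48.56.

48.56 K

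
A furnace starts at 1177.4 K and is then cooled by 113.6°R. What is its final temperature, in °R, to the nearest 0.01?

2005.72°R

Initial temperature in Celsius: 1177.4 - 273.15 = 904.2500°C.
The 113.6°R change is an interval, so only the factor 5/9 applies: -113.6 × 5/9 = -63.1111°C.
Final Celsius temperature: 904.2500 - 63.1111 = 841.1389°C.
In Rankine: 841.1389 × 1.8 + 491.67 = 2005.72°R.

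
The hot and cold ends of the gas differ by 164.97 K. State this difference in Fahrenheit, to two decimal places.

Only the scale ratio 1.8 matters for a change in temperature.
164.97 × 1.8 = 296.95.

296.95°F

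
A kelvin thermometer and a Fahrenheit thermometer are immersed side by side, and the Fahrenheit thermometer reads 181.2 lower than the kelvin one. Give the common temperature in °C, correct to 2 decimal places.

74.94°C

Let x be the kelvin reading; then the Fahrenheit reading is 1.8·x - 459.67.
(1.8·x - 459.67) - x = -181.2  ⇒  (0.8)·x = 278.47  ⇒  x = 348.0875 K.
In Celsius: 348.0875 - 273.15 = 74.94°C.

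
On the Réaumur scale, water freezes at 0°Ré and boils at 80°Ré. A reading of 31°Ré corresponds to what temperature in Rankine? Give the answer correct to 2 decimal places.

Linear interpolation between the fixed points: C = (31 - 0) × 100 / (80 - 0) = 38.7500°C.
Then 38.7500 × 1.8 + 491.67 = 561.42°R.

561.42°R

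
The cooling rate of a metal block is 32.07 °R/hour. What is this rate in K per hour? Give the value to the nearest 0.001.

17.817 K/hour

The quantity depends on a temperature interval, so only the ratio of degree sizes applies; the offset between the scales is irrelevant.
A change of 1°R is a change of 5/9 K, so 32.07 × 5/9 = 17.817.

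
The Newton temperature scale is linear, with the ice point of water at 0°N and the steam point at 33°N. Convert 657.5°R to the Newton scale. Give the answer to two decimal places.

30.40°N

First in Celsius: (657.5 - 491.67) × 5/9 = 92.1278°C.
Linearly onto the Newton scale: 0 + (92.1278 / 100) × (33 - 0) = 30.40°N.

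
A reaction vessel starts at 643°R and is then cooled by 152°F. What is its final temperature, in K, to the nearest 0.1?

272.8 K

Initial temperature in Celsius: (643 - 491.67) × 5/9 = 84.0722°C.
The 152°F change is an interval, so only the factor 5/9 applies: -152 × 5/9 = -84.4444°C.
Final Celsius temperature: 84.0722 - 84.4444 = -0.3722°C.
In kelvin: -0.3722 + 273.15 = 272.8 K.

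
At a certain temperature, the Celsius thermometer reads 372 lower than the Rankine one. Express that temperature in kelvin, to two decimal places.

Let x be the Rankine reading; then the Celsius reading is 5/9·x - 273.15.
(5/9·x - 273.15) - x = -372  ⇒  (-4/9)·x = -98.85  ⇒  x = 222.4125°R.
In Celsius: (222.4125 - 491.67) × 5/9 = -149.5875°C.
In kelvin: -149.5875 + 273.15 = 123.56 K.

123.56 K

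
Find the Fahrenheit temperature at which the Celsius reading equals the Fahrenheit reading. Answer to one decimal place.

-40.0°F

Let F be the Fahrenheit reading. The Celsius reading is C = 5/9·F - 17.7778.
Set C = F: 5/9·F - 17.7778 = F.
(-4/9)·F = 17.7778  ⇒  F = -40.0.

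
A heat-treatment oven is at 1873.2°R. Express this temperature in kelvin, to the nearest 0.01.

In Celsius: (1873.2 - 491.67) × 5/9 = 767.5167°C.
In kelvin: 767.5167 + 273.15 = 1040.67 K.

1040.67 K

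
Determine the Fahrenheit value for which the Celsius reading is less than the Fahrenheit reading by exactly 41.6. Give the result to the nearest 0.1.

53.6°F

Let F be the Fahrenheit reading. The Celsius reading is C = 5/9·F - 17.7778.
Require C - F = -41.6: (-4/9)·F - 17.7778 = -41.6.
F = (-41.6 + 17.7778) / (-4/9) = 53.6.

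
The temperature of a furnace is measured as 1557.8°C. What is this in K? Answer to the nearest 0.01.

1830.95 K

In kelvin: 1557.8000 + 273.15 = 1830.95 K.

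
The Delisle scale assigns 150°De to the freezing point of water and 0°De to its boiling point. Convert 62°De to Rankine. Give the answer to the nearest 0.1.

Linear interpolation between the fixed points: C = (62 - 150) × 100 / (0 - 150) = 58.6667°C.
Then 58.6667 × 1.8 + 491.67 = 597.3°R.

597.3°R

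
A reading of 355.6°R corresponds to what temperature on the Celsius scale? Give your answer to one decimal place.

-75.6°C

In Celsius: (355.6 - 491.67) × 5/9 = -75.5944°C.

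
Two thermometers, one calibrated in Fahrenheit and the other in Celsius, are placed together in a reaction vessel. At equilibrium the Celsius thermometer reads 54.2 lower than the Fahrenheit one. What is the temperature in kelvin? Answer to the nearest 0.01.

300.90 K

Let x be the Fahrenheit reading; then the Celsius reading is 5/9·x - 17.7778.
(5/9·x - 17.7778) - x = -54.2  ⇒  (-4/9)·x = -36.4222  ⇒  x = 81.9500°F.
In Celsius: (81.95 - 32) × 5/9 = 27.7500°C.
In kelvin: 27.7500 + 273.15 = 300.90 K.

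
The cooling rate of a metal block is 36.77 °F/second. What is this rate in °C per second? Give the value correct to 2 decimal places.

Since only a temperature interval is involved, the additive offset between the scales drops out.
A change of 1°F is a change of 5/9°C, so 36.77 × 5/9 = 20.43.

20.43 °C/second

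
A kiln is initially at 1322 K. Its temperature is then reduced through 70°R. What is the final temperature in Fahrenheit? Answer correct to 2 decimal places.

Initial temperature in Celsius: 1322 - 273.15 = 1048.8500°C.
The 70°R change is an interval, so only the factor 5/9 applies: -70 × 5/9 = -38.8889°C.
Final Celsius temperature: 1048.8500 - 38.8889 = 1009.9611°C.
In Fahrenheit: 1009.9611 × 1.8 + 32 = 1849.93°F.

1849.93°F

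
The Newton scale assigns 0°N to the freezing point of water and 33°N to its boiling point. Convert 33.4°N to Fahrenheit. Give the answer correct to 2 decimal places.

Linear interpolation between the fixed points: C = (33.4 - 0) × 100 / (33 - 0) = 101.2121°C.
Then 101.2121 × 1.8 + 32 = 214.18°F.

214.18°F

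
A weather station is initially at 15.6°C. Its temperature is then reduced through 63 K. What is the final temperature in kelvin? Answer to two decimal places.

The 63 K change is an interval; Kelvin and Celsius degrees are the same size, so ΔC = -63°C.
Final Celsius temperature: 15.6000 - 63.0000 = -47.4000°C.
In kelvin: -47.4000 + 273.15 = 225.75 K.

225.75 K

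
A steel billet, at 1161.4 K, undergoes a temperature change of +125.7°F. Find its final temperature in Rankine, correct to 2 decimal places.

2216.22°R

Initial temperature in Celsius: 1161.4 - 273.15 = 888.2500°C.
The 125.7°F change is an interval, so only the factor 5/9 applies: +125.7 × 5/9 = +69.8333°C.
Final Celsius temperature: 888.2500 + 69.8333 = 958.0833°C.
In Rankine: 958.0833 × 1.8 + 491.67 = 2216.22°R.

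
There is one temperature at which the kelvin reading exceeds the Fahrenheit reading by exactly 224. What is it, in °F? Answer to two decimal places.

Let F be the Fahrenheit reading. The kelvin reading is K = 5/9·F + 255.372.
Require K - F = 224: (-4/9)·F + 255.372 = 224.
F = (224 - 255.372) / (-4/9) = 70.59.

70.59°F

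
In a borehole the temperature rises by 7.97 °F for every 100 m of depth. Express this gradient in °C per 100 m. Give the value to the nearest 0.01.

The quantity depends on a temperature interval, so only the ratio of degree sizes applies; the offset between the scales is irrelevant.
A change of 1°F is a change of 5/9°C, so 7.97 × 5/9 = 4.43.

4.43 °C/100 m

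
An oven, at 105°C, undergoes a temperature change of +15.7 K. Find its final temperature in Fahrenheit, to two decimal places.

249.26°F

The 15.7 K change is an interval; Kelvin and Celsius degrees are the same size, so ΔC = +15.7°C.
Final Celsius temperature: 105.0000 + 15.7000 = 120.7000°C.
In Fahrenheit: 120.7000 × 1.8 + 32 = 249.26°F.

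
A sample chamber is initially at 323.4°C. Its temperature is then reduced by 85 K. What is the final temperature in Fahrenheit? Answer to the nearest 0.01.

The 85 K change is an interval; Kelvin and Celsius degrees are the same size, so ΔC = -85°C.
Final Celsius temperature: 323.4000 - 85.0000 = 238.4000°C.
In Fahrenheit: 238.4000 × 1.8 + 32 = 461.12°F.

461.12°F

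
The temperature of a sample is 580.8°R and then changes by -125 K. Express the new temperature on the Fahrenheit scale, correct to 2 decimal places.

-103.87°F

Initial temperature in Celsius: (580.8 - 491.67) × 5/9 = 49.5167°C.
The 125 K change is an interval; Kelvin and Celsius degrees are the same size, so ΔC = -125°C.
Final Celsius temperature: 49.5167 - 125.0000 = -75.4833°C.
In Fahrenheit: -75.4833 × 1.8 + 32 = -103.87°F.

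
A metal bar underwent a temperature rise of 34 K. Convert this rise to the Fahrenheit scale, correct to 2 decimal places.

61.20°F

Only the scale ratio 1.8 matters for a change in temperature.
34 × 1.8 = 61.20.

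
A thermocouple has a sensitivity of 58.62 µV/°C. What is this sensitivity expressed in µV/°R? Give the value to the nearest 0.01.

32.57 µV/°R

Since only a temperature interval is involved, the additive offset between the scales drops out.
A change of 1°R is a change of 5/9°C, so per °R the value is 58.62 × 5/9 = 32.57.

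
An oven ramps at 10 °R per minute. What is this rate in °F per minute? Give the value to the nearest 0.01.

Since only a temperature interval is involved, the additive offset between the scales drops out.
A change of 1°R is a change of 1°F, so 10 × 1 = 10.00.

10.00 °F/minute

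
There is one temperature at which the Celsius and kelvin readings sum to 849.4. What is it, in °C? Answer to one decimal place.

288.1°C

Let C be the Celsius reading. The kelvin reading is K = 1·C + 273.15.
Require C + K = 849.4: (2)·C + 273.15 = 849.4.
C = (849.4 - 273.15) / (2) = 288.1.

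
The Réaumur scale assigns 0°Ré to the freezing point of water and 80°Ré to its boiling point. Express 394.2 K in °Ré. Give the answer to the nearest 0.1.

96.8°Ré

First in Celsius: 394.2 - 273.15 = 121.0500°C.
Linearly onto the Réaumur scale: 0 + (121.0500 / 100) × (80 - 0) = 96.8°Ré.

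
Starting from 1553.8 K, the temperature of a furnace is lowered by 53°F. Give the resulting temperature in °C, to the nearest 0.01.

Initial temperature in Celsius: 1553.8 - 273.15 = 1280.6500°C.
The 53°F change is an interval, so only the factor 5/9 applies: -53 × 5/9 = -29.4444°C.
Final Celsius temperature: 1280.6500 - 29.4444 = 1251.2056°C.

1251.21°C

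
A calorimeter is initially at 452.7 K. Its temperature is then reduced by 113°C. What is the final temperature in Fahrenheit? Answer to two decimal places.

151.79°F

Initial temperature in Celsius: 452.7 - 273.15 = 179.5500°C.
Final Celsius temperature: 179.5500 - 113.0000 = 66.5500°C.
In Fahrenheit: 66.5500 × 1.8 + 32 = 151.79°F.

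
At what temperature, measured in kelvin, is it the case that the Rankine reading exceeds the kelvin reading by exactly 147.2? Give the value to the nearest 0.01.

Let K be the kelvin reading. The Rankine reading is R = 1.8·K.
Require R - K = 147.2: (0.8)·K = 147.2.
K = (147.2) / (0.8) = 184.00.

184.00 K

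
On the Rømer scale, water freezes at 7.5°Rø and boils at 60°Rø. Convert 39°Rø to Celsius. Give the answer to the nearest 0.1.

60.0°C

Linear interpolation between the fixed points: C = (39 - 7.5) × 100 / (60 - 7.5) = 60.0000°C.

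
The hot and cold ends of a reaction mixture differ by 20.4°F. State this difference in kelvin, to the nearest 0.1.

11.3 K

For a temperature interval the offset drops out; only the factor 5/9 applies.
20.4 × 5/9 = 11.3.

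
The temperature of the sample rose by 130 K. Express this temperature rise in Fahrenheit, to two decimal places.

234.00°F

Only the scale ratio 1.8 matters for a change in temperature.
130 × 1.8 = 234.00.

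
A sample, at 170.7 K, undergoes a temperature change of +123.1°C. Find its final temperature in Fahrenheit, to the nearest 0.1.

Initial temperature in Celsius: 170.7 - 273.15 = -102.4500°C.
Final Celsius temperature: -102.4500 + 123.1000 = 20.6500°C.
In Fahrenheit: 20.6500 × 1.8 + 32 = 69.2°F.

69.2°F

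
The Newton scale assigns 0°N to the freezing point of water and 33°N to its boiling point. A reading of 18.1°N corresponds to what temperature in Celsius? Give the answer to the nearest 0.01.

Linear interpolation between the fixed points: C = (18.1 - 0) × 100 / (33 - 0) = 54.8485°C.

54.85°C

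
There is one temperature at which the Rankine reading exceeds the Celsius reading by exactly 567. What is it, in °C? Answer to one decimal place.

Let C be the Celsius reading. The Rankine reading is R = 1.8·C + 491.67.
Require R - C = 567: (0.8)·C + 491.67 = 567.
C = (567 - 491.67) / (0.8) = 94.2.

94.2°C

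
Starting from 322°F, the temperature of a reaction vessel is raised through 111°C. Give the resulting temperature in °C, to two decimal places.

272.11°C

Initial temperature in Celsius: (322 - 32) × 5/9 = 161.1111°C.
Final Celsius temperature: 161.1111 + 111.0000 = 272.1111°C.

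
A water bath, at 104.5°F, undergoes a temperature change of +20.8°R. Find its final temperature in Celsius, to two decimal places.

Initial temperature in Celsius: (104.5 - 32) × 5/9 = 40.2778°C.
The 20.8°R change is an interval, so only the factor 5/9 applies: +20.8 × 5/9 = +11.5556°C.
Final Celsius temperature: 40.2778 + 11.5556 = 51.8333°C.

51.83°C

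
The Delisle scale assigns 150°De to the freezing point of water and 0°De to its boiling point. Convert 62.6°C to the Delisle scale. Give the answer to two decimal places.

Linearly onto the Delisle scale: 150 + (62.6000 / 100) × (0 - 150) = 56.10°De.

56.10°De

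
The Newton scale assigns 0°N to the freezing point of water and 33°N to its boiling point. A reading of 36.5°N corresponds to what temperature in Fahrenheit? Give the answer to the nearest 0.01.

Linear interpolation between the fixed points: C = (36.5 - 0) × 100 / (33 - 0) = 110.6061°C.
Then 110.6061 × 1.8 + 32 = 231.09°F.

231.09°F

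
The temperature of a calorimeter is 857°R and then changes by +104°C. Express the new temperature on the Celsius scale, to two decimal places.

306.96°C

Initial temperature in Celsius: (857 - 491.67) × 5/9 = 202.9611°C.
Final Celsius temperature: 202.9611 + 104.0000 = 306.9611°C.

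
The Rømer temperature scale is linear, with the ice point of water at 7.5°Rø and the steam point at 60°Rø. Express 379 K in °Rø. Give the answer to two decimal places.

First in Celsius: 379 - 273.15 = 105.8500°C.
Linearly onto the Rømer scale: 7.5 + (105.8500 / 100) × (60 - 7.5) = 63.07°Rø.

63.07°Rø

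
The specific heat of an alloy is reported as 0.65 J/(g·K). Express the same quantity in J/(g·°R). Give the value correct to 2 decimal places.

Since only a temperature interval is involved, the additive offset between the scales drops out.
A change of 1°R is a change of 5/9 K, so per °R the value is 0.65 × 5/9 = 0.36.

0.36 J/(g·°R)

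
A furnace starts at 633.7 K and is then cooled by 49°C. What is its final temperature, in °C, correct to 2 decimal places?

311.55°C

Initial temperature in Celsius: 633.7 - 273.15 = 360.5500°C.
Final Celsius temperature: 360.5500 - 49.0000 = 311.5500°C.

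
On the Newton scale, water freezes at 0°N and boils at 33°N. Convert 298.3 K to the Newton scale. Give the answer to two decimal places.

8.30°N

First in Celsius: 298.3 - 273.15 = 25.1500°C.
Linearly onto the Newton scale: 0 + (25.1500 / 100) × (33 - 0) = 8.30°N.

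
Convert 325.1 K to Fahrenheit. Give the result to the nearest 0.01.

125.51°F

In Celsius: 325.1 - 273.15 = 51.9500°C.
In Fahrenheit: 51.9500 × 1.8 + 32 = 125.51°F.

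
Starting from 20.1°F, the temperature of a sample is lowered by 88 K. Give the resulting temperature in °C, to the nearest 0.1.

-94.6°C

Initial temperature in Celsius: (20.1 - 32) × 5/9 = -6.6111°C.
The 88 K change is an interval; Kelvin and Celsius degrees are the same size, so ΔC = -88°C.
Final Celsius temperature: -6.6111 - 88.0000 = -94.6111°C.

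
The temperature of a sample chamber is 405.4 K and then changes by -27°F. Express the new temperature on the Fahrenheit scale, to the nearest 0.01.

Initial temperature in Celsius: 405.4 - 273.15 = 132.2500°C.
The 27°F change is an interval, so only the factor 5/9 applies: -27 × 5/9 = -15.0000°C.
Final Celsius temperature: 132.2500 - 15.0000 = 117.2500°C.
In Fahrenheit: 117.2500 × 1.8 + 32 = 243.05°F.

243.05°F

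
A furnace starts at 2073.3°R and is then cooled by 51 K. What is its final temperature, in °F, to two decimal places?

Initial temperature in Celsius: (2073.3 - 491.67) × 5/9 = 878.6833°C.
The 51 K change is an interval; Kelvin and Celsius degrees are the same size, so ΔC = -51°C.
Final Celsius temperature: 878.6833 - 51.0000 = 827.6833°C.
In Fahrenheit: 827.6833 × 1.8 + 32 = 1521.83°F.

1521.83°F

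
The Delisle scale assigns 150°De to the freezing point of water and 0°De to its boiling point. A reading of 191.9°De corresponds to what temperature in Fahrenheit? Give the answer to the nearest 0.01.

Linear interpolation between the fixed points: C = (191.9 - 150) × 100 / (0 - 150) = -27.9333°C.
Then -27.9333 × 1.8 + 32 = -18.28°F.

-18.28°F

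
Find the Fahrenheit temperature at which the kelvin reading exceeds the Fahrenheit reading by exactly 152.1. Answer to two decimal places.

Let F be the Fahrenheit reading. The kelvin reading is K = 5/9·F + 255.372.
Require K - F = 152.1: (-4/9)·F + 255.372 = 152.1.
F = (152.1 - 255.372) / (-4/9) = 232.36.

232.36°F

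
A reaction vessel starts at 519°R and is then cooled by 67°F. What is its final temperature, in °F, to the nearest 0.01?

-7.67°F

Initial temperature in Celsius: (519 - 491.67) × 5/9 = 15.1833°C.
The 67°F change is an interval, so only the factor 5/9 applies: -67 × 5/9 = -37.2222°C.
Final Celsius temperature: 15.1833 - 37.2222 = -22.0389°C.
In Fahrenheit: -22.0389 × 1.8 + 32 = -7.67°F.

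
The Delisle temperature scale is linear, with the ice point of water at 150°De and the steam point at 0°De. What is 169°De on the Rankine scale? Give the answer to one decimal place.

468.9°R

Linear interpolation between the fixed points: C = (169 - 150) × 100 / (0 - 150) = -12.6667°C.
Then -12.6667 × 1.8 + 491.67 = 468.9°R.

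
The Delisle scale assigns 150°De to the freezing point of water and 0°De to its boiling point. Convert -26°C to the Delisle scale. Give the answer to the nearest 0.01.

189.00°De

Linearly onto the Delisle scale: 150 + (-26.0000 / 100) × (0 - 150) = 189.00°De.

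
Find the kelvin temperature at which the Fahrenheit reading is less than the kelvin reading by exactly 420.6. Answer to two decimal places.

48.84 K

Let K be the kelvin reading. The Fahrenheit reading is F = 1.8·K - 459.67.
Require F - K = -420.6: (0.8)·K - 459.67 = -420.6.
K = (-420.6 + 459.67) / (0.8) = 48.84.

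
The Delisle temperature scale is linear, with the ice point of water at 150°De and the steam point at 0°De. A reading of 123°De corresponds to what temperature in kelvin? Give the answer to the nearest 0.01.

Linear interpolation between the fixed points: C = (123 - 150) × 100 / (0 - 150) = 18.0000°C.
Then 18.0000 + 273.15 = 291.15 K.

291.15 K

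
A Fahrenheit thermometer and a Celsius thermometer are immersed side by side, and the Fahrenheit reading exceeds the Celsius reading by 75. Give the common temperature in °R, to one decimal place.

Let x be the Fahrenheit reading; then the Celsius reading is 5/9·x - 17.7778.
(5/9·x - 17.7778) - x = -75  ⇒  (-4/9)·x = -57.2222  ⇒  x = 128.7500°F.
In Celsius: (128.75 - 32) × 5/9 = 53.7500°C.
In Rankine: 53.7500 × 1.8 + 491.67 = 588.4°R.

588.4°R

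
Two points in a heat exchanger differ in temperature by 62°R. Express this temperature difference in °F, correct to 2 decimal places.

Rankine and Fahrenheit degrees are the same size, so the interval is unchanged: 62.00.

62.00°F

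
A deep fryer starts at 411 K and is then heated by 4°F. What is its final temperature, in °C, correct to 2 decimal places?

140.07°C

Initial temperature in Celsius: 411 - 273.15 = 137.8500°C.
The 4°F change is an interval, so only the factor 5/9 applies: +4 × 5/9 = +2.2222°C.
Final Celsius temperature: 137.8500 + 2.2222 = 140.0722°C.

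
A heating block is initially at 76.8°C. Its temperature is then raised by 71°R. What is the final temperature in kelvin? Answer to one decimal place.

389.4 K

The 71°R change is an interval, so only the factor 5/9 applies: +71 × 5/9 = +39.4444°C.
Final Celsius temperature: 76.8000 + 39.4444 = 116.2444°C.
In kelvin: 116.2444 + 273.15 = 389.4 K.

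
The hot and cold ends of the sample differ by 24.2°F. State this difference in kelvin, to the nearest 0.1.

Only the scale ratio 5/9 matters for a change in temperature.
24.2 × 5/9 = 13.4.

13.4 K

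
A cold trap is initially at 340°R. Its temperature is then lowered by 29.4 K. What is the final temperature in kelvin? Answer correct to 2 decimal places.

Initial temperature in Celsius: (340 - 491.67) × 5/9 = -84.2611°C.
The 29.4 K change is an interval; Kelvin and Celsius degrees are the same size, so ΔC = -29.4°C.
Final Celsius temperature: -84.2611 - 29.4000 = -113.6611°C.
In kelvin: -113.6611 + 273.15 = 159.49 K.

159.49 K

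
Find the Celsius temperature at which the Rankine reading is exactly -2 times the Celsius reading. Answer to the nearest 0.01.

Let C be the Celsius reading. The Rankine reading is R = 1.8·C + 491.67.
Require R = -2·C: 1.8·C + 491.67 = -2·C.
(3.8)·C = -491.67  ⇒  C = -129.39.

-129.39°C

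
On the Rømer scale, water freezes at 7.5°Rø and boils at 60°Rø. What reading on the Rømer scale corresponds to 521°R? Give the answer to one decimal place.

First in Celsius: (521 - 491.67) × 5/9 = 16.2944°C.
Linearly onto the Rømer scale: 7.5 + (16.2944 / 100) × (60 - 7.5) = 16.1°Rø.

16.1°Rø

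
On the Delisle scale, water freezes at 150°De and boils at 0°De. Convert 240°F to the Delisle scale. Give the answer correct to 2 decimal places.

-23.33°De

First in Celsius: (240 - 32) × 5/9 = 115.5556°C.
Linearly onto the Delisle scale: 150 + (115.5556 / 100) × (0 - 150) = -23.33°De.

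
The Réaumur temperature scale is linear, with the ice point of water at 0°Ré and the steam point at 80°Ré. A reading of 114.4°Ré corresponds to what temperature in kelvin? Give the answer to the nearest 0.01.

Linear interpolation between the fixed points: C = (114.4 - 0) × 100 / (80 - 0) = 143.0000°C.
Then 143.0000 + 273.15 = 416.15 K.

416.15 K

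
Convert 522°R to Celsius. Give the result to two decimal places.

16.85°C

In Celsius: (522 - 491.67) × 5/9 = 16.8500°C.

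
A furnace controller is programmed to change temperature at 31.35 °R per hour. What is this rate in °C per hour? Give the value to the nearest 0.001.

The quantity depends on a temperature interval, so only the ratio of degree sizes applies; the offset between the scales is irrelevant.
A change of 1°R is a change of 5/9°C, so 31.35 × 5/9 = 17.417.

17.417 °C/hour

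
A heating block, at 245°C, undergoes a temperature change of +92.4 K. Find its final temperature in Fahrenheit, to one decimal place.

The 92.4 K change is an interval; Kelvin and Celsius degrees are the same size, so ΔC = +92.4°C.
Final Celsius temperature: 245.0000 + 92.4000 = 337.4000°C.
In Fahrenheit: 337.4000 × 1.8 + 32 = 639.3°F.

639.3°F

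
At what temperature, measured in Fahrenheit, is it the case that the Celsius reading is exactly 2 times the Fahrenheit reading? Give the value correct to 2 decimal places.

Let F be the Fahrenheit reading. The Celsius reading is C = 5/9·F - 17.7778.
Require C = 2·F: 5/9·F - 17.7778 = 2·F.
(-13/9)·F = 17.7778  ⇒  F = -12.31.

-12.31°F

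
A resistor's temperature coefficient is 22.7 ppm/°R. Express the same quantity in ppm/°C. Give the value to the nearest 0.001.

Since only a temperature interval is involved, the additive offset between the scales drops out.
A change of 1°C is a change of 1.8°R, so per °C the value is 22.7 × 1.8 = 40.860.

40.860 ppm/°C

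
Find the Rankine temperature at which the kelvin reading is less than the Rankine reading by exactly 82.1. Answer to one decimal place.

184.7°R

Let R be the Rankine reading. The kelvin reading is K = 5/9·R.
Require K - R = -82.1: (-4/9)·R = -82.1.
R = (-82.1) / (-4/9) = 184.7.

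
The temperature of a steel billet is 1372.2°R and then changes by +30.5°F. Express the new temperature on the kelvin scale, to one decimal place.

779.3 K

Initial temperature in Celsius: (1372.2 - 491.67) × 5/9 = 489.1833°C.
The 30.5°F change is an interval, so only the factor 5/9 applies: +30.5 × 5/9 = +16.9444°C.
Final Celsius temperature: 489.1833 + 16.9444 = 506.1278°C.
In kelvin: 506.1278 + 273.15 = 779.3 K.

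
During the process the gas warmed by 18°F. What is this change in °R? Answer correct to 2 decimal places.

18.00°R

Fahrenheit and Rankine degrees are the same size, so the interval is unchanged: 18.00.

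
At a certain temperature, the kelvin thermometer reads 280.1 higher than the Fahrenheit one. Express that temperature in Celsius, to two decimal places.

Let x be the Fahrenheit reading; then the kelvin reading is 5/9·x + 255.372.
(5/9·x + 255.372) - x = 280.1  ⇒  (-4/9)·x = 24.7278  ⇒  x = -55.6375°F.
In Celsius: (-55.6375 - 32) × 5/9 = -48.69°C.

-48.69°C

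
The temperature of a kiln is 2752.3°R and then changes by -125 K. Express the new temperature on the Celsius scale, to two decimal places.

1130.91°C

Initial temperature in Celsius: (2752.3 - 491.67) × 5/9 = 1255.9056°C.
The 125 K change is an interval; Kelvin and Celsius degrees are the same size, so ΔC = -125°C.
Final Celsius temperature: 1255.9056 - 125.0000 = 1130.9056°C.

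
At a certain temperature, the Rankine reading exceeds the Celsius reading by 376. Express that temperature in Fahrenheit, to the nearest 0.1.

-228.3°F

Let x be the Rankine reading; then the Celsius reading is 5/9·x - 273.15.
(5/9·x - 273.15) - x = -376  ⇒  (-4/9)·x = -102.85  ⇒  x = 231.4125°R.
In Celsius: (231.4125 - 491.67) × 5/9 = -144.5875°C.
In Fahrenheit: -144.5875 × 1.8 + 32 = -228.3°F.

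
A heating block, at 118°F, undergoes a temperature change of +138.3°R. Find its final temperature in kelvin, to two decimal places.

Initial temperature in Celsius: (118 - 32) × 5/9 = 47.7778°C.
The 138.3°R change is an interval, so only the factor 5/9 applies: +138.3 × 5/9 = +76.8333°C.
Final Celsius temperature: 47.7778 + 76.8333 = 124.6111°C.
In kelvin: 124.6111 + 273.15 = 397.76 K.

397.76 K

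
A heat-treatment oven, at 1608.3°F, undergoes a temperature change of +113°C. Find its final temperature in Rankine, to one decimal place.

Initial temperature in Celsius: (1608.3 - 32) × 5/9 = 875.7222°C.
Final Celsius temperature: 875.7222 + 113.0000 = 988.7222°C.
In Rankine: 988.7222 × 1.8 + 491.67 = 2271.4°R.

2271.4°R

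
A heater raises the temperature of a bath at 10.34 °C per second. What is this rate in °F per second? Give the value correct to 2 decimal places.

The quantity depends on a temperature interval, so only the ratio of degree sizes applies; the offset between the scales is irrelevant.
A change of 1°C is a change of 1.8°F, so 10.34 × 1.8 = 18.61.

18.61 °F/second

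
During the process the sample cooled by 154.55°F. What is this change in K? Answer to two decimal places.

For a temperature interval the offset drops out; only the factor 5/9 applies.
154.55 × 5/9 = 85.86.

85.86 K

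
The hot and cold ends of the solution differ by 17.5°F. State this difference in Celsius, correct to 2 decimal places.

Only the scale ratio 5/9 matters for a change in temperature.
17.5 × 5/9 = 9.72.

9.72°C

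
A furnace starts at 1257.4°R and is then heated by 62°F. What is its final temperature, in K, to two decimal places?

Initial temperature in Celsius: (1257.4 - 491.67) × 5/9 = 425.4056°C.
The 62°F change is an interval, so only the factor 5/9 applies: +62 × 5/9 = +34.4444°C.
Final Celsius temperature: 425.4056 + 34.4444 = 459.8500°C.
In kelvin: 459.8500 + 273.15 = 733.00 K.

733.00 K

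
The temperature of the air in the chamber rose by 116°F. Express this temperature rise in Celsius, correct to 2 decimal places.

64.44°C

For a temperature interval the offset drops out; only the factor 5/9 applies.
116 × 5/9 = 64.44.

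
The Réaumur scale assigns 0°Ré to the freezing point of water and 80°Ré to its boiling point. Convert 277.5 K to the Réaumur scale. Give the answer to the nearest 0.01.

3.48°Ré

First in Celsius: 277.5 - 273.15 = 4.3500°C.
Linearly onto the Réaumur scale: 0 + (4.3500 / 100) × (80 - 0) = 3.48°Ré.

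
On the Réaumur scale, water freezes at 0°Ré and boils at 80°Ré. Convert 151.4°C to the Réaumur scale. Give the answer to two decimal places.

121.12°Ré

Linearly onto the Réaumur scale: 0 + (151.4000 / 100) × (80 - 0) = 121.12°Ré.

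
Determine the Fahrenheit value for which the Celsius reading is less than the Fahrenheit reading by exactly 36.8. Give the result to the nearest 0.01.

42.80°F

Let F be the Fahrenheit reading. The Celsius reading is C = 5/9·F - 17.7778.
Require C - F = -36.8: (-4/9)·F - 17.7778 = -36.8.
F = (-36.8 + 17.7778) / (-4/9) = 42.80.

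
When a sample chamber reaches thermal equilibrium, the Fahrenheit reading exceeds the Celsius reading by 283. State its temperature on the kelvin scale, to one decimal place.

586.9 K

Let x be the Celsius reading; then the Fahrenheit reading is 1.8·x + 32.
(1.8·x + 32) - x = 283  ⇒  (0.8)·x = 251  ⇒  x = 313.7500°C.
In kelvin: 313.7500 + 273.15 = 586.9 K.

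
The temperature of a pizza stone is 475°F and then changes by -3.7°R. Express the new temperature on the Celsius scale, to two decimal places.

244.06°C

Initial temperature in Celsius: (475 - 32) × 5/9 = 246.1111°C.
The 3.7°R change is an interval, so only the factor 5/9 applies: -3.7 × 5/9 = -2.0556°C.
Final Celsius temperature: 246.1111 - 2.0556 = 244.0556°C.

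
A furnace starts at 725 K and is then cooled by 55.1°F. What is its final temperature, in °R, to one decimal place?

Initial temperature in Celsius: 725 - 273.15 = 451.8500°C.
The 55.1°F change is an interval, so only the factor 5/9 applies: -55.1 × 5/9 = -30.6111°C.
Final Celsius temperature: 451.8500 - 30.6111 = 421.2389°C.
In Rankine: 421.2389 × 1.8 + 491.67 = 1249.9°R.

1249.9°R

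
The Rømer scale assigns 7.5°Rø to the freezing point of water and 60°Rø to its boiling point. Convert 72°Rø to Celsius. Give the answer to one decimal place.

122.9°C

Linear interpolation between the fixed points: C = (72 - 7.5) × 100 / (60 - 7.5) = 122.8571°C.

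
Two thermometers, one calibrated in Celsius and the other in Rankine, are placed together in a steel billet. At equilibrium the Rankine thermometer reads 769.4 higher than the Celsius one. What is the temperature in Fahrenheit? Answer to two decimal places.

Let x be the Celsius reading; then the Rankine reading is 1.8·x + 491.67.
(1.8·x + 491.67) - x = 769.4  ⇒  (0.8)·x = 277.73  ⇒  x = 347.1625°C.
In Fahrenheit: 347.1625 × 1.8 + 32 = 656.89°F.

656.89°F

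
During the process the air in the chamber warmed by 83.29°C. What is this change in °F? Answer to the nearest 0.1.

149.9°F

For a temperature interval the offset drops out; only the factor 1.8 applies.
83.29 × 1.8 = 149.9.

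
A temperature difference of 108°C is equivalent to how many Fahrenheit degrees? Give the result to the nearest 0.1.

Only the scale ratio 1.8 matters for a change in temperature.
108 × 1.8 = 194.4.

194.4°F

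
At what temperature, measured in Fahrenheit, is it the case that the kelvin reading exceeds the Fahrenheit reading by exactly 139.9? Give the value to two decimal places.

Let F be the Fahrenheit reading. The kelvin reading is K = 5/9·F + 255.372.
Require K - F = 139.9: (-4/9)·F + 255.372 = 139.9.
F = (139.9 - 255.372) / (-4/9) = 259.81.

259.81°F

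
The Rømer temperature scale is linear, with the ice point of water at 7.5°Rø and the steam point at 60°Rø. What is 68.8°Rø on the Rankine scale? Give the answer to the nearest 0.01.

Linear interpolation between the fixed points: C = (68.8 - 7.5) × 100 / (60 - 7.5) = 116.7619°C.
Then 116.7619 × 1.8 + 491.67 = 701.84°R.

701.84°R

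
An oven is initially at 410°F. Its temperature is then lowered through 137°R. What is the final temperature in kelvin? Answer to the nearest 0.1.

Initial temperature in Celsius: (410 - 32) × 5/9 = 210.0000°C.
The 137°R change is an interval, so only the factor 5/9 applies: -137 × 5/9 = -76.1111°C.
Final Celsius temperature: 210.0000 - 76.1111 = 133.8889°C.
In kelvin: 133.8889 + 273.15 = 407.0 K.

407.0 K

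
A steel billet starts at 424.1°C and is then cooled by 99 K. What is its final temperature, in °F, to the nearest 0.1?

The 99 K change is an interval; Kelvin and Celsius degrees are the same size, so ΔC = -99°C.
Final Celsius temperature: 424.1000 - 99.0000 = 325.1000°C.
In Fahrenheit: 325.1000 × 1.8 + 32 = 617.2°F.

617.2°F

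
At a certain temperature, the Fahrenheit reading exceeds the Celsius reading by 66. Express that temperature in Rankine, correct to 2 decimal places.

Let x be the Celsius reading; then the Fahrenheit reading is 1.8·x + 32.
(1.8·x + 32) - x = 66  ⇒  (0.8)·x = 34  ⇒  x = 42.5000°C.
In Rankine: 42.5000 × 1.8 + 491.67 = 568.17°R.

568.17°R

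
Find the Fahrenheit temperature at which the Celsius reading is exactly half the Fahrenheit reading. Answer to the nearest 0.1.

320.0°F

Let F be the Fahrenheit reading. The Celsius reading is C = 5/9·F - 17.7778.
Require C = 0.5·F: 5/9·F - 17.7778 = 0.5·F.
(1/18)·F = 17.7778  ⇒  F = 320.0.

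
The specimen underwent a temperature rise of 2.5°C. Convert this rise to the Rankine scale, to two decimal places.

Only the scale ratio 1.8 matters for a change in temperature.
2.5 × 1.8 = 4.50.

4.50°R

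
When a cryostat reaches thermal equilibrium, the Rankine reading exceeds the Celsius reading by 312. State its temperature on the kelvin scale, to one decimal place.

Let x be the Rankine reading; then the Celsius reading is 5/9·x - 273.15.
(5/9·x - 273.15) - x = -312  ⇒  (-4/9)·x = -38.85  ⇒  x = 87.4125°R.
In Celsius: (87.4125 - 491.67) × 5/9 = -224.5875°C.
In kelvin: -224.5875 + 273.15 = 48.6 K.

48.6 K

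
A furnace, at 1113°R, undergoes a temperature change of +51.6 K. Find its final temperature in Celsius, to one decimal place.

Initial temperature in Celsius: (1113 - 491.67) × 5/9 = 345.1833°C.
The 51.6 K change is an interval; Kelvin and Celsius degrees are the same size, so ΔC = +51.6°C.
Final Celsius temperature: 345.1833 + 51.6000 = 396.7833°C.

396.8°C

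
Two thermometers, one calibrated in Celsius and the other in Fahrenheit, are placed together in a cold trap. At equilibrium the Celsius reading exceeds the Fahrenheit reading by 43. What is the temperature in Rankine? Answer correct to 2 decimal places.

322.92°R

Let x be the Celsius reading; then the Fahrenheit reading is 1.8·x + 32.
(1.8·x + 32) - x = -43  ⇒  (0.8)·x = -75  ⇒  x = -93.7500°C.
In Rankine: -93.7500 × 1.8 + 491.67 = 322.92°R.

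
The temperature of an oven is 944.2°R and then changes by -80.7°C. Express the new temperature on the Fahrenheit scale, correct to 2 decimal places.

339.27°F

Initial temperature in Celsius: (944.2 - 491.67) × 5/9 = 251.4056°C.
Final Celsius temperature: 251.4056 - 80.7000 = 170.7056°C.
In Fahrenheit: 170.7056 × 1.8 + 32 = 339.27°F.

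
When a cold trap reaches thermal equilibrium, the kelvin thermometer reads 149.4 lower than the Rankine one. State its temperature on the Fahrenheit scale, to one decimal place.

-123.5°F

Let x be the Rankine reading; then the kelvin reading is 5/9·x.
(5/9·x) - x = -149.4  ⇒  (-4/9)·x = -149.4  ⇒  x = 336.1500°R.
In Celsius: (336.15 - 491.67) × 5/9 = -86.4000°C.
In Fahrenheit: -86.4000 × 1.8 + 32 = -123.5°F.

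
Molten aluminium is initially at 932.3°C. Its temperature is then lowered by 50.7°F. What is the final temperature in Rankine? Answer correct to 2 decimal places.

2119.11°R

The 50.7°F change is an interval, so only the factor 5/9 applies: -50.7 × 5/9 = -28.1667°C.
Final Celsius temperature: 932.3000 - 28.1667 = 904.1333°C.
In Rankine: 904.1333 × 1.8 + 491.67 = 2119.11°R.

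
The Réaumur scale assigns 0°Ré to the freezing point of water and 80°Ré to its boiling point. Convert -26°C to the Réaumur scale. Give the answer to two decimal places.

-20.80°Ré

Linearly onto the Réaumur scale: 0 + (-26.0000 / 100) × (80 - 0) = -20.80°Ré.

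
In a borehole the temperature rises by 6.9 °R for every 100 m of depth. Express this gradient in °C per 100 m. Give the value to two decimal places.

Since only a temperature interval is involved, the additive offset between the scales drops out.
A change of 1°R is a change of 5/9°C, so 6.9 × 5/9 = 3.83.

3.83 °C/100 m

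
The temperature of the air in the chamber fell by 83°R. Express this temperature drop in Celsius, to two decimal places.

46.11°C

For a temperature interval the offset drops out; only the factor 5/9 applies.
83 × 5/9 = 46.11.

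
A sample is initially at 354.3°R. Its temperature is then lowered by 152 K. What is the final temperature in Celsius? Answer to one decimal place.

Initial temperature in Celsius: (354.3 - 491.67) × 5/9 = -76.3167°C.
The 152 K change is an interval; Kelvin and Celsius degrees are the same size, so ΔC = -152°C.
Final Celsius temperature: -76.3167 - 152.0000 = -228.3167°C.

-228.3°C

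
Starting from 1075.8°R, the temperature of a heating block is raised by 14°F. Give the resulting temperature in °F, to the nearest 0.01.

Initial temperature in Celsius: (1075.8 - 491.67) × 5/9 = 324.5167°C.
The 14°F change is an interval, so only the factor 5/9 applies: +14 × 5/9 = +7.7778°C.
Final Celsius temperature: 324.5167 + 7.7778 = 332.2944°C.
In Fahrenheit: 332.2944 × 1.8 + 32 = 630.13°F.

630.13°F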